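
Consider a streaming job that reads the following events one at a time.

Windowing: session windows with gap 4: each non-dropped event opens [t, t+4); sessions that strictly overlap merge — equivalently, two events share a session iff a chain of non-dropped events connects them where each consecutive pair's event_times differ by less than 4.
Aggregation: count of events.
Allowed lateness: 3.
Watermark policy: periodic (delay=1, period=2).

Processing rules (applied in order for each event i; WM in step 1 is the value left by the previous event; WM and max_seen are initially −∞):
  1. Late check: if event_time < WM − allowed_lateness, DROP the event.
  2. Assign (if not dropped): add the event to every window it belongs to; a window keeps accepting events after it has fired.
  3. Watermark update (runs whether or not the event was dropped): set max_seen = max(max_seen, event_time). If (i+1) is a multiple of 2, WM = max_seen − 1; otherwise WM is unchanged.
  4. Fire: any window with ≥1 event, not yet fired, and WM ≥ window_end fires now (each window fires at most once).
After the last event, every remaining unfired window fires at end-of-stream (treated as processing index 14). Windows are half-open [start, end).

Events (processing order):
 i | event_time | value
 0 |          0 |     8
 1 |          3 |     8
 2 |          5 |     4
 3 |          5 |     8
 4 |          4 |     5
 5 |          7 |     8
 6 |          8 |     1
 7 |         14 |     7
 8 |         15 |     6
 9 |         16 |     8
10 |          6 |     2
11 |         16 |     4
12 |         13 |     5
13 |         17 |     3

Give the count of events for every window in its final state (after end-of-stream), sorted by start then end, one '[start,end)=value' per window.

[0,12)=7 [13,21)=6

i=0 t=0 v=8: → [0,4); WM=−∞
i=1 t=3 v=8: → [0,7); WM=2
i=2 t=5 v=4: → [0,9); WM=2
i=3 t=5 v=8: → [0,9); WM=4
i=4 t=4 v=5: → [0,9); WM=4
i=5 t=7 v=8: → [0,11); WM=6
i=6 t=8 v=1: → [0,12); WM=6
i=7 t=14 v=7: → [14,18); WM=13
i=8 t=15 v=6: → [14,19); WM=13
i=9 t=16 v=8: → [14,20); WM=15
i=10 t=6 v=2: DROP (t<15-3); WM=15
i=11 t=16 v=4: → [14,20); WM=15
i=12 t=13 v=5: → [13,20); WM=15
i=13 t=17 v=3: → [13,21); WM=16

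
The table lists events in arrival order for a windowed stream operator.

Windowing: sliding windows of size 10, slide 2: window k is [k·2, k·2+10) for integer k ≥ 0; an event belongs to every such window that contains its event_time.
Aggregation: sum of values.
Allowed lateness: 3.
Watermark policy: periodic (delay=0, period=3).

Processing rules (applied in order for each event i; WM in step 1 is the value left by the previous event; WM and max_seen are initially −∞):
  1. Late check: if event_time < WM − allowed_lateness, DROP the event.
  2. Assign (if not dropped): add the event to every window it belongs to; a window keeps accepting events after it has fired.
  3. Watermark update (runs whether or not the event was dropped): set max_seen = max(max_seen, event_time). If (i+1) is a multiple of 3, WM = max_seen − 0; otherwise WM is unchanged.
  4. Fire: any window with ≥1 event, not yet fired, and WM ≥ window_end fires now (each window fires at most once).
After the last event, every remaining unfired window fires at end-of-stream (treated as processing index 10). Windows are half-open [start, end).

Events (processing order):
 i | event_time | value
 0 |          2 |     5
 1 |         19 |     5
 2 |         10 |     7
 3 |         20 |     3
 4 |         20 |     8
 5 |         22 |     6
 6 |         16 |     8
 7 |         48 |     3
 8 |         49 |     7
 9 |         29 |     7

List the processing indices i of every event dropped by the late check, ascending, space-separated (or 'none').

i=0 t=2 v=5: → [2,12),[0,10); WM=−∞
i=1 t=19 v=5: → [18,28),[16,26),[14,24),[12,22),[10,20); WM=−∞
i=2 t=10 v=7: → [10,20),[8,18),[6,16),[4,14),[2,12); WM=19; [0,10) fires=5 [2,12) fires=12 [4,14) fires=7 [6,16) fires=7 [8,18) fires=7
i=3 t=20 v=3: → [20,30),[18,28),[16,26),[14,24),[12,22); WM=19
i=4 t=20 v=8: → [20,30),[18,28),[16,26),[14,24),[12,22); WM=19
i=5 t=22 v=6: → [22,32),[20,30),[18,28),[16,26),[14,24); WM=22; [10,20) fires=12 [12,22) fires=16
i=6 t=16 v=8: DROP (t<22-3); WM=22
i=7 t=48 v=3: → [48,58),[46,56),[44,54),[42,52),[40,50); WM=22
i=8 t=49 v=7: → [48,58),[46,56),[44,54),[42,52),[40,50); WM=49; [14,24) fires=22 [16,26) fires=22 [18,28) fires=22 [20,30) fires=17 [22,32) fires=6
i=9 t=29 v=7: DROP (t<49-3); WM=49

6 9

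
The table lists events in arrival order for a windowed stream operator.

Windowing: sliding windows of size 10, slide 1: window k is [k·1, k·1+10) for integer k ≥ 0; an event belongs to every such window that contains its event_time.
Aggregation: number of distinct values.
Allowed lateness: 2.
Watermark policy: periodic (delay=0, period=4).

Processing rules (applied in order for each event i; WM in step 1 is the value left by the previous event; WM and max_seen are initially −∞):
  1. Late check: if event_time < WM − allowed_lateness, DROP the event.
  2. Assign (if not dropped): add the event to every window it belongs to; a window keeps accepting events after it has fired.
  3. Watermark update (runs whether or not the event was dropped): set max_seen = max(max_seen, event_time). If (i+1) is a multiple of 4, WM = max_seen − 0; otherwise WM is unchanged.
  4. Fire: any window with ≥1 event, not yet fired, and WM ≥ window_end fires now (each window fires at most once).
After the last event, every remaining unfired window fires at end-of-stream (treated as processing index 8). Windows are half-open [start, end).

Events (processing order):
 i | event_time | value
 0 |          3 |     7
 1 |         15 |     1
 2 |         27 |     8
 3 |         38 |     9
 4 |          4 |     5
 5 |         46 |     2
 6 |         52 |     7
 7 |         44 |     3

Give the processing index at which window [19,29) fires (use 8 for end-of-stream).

i=0 t=3 v=7: → [3,13),[2,12),[1,11),[0,10); WM=−∞
i=1 t=15 v=1: → [15,25),[14,24),[13,23),[12,22),[11,21),[10,20),[9,19),[8,18),[7,17),[6,16); WM=−∞
i=2 t=27 v=8: → [27,37),[26,36),[25,35),[24,34),[23,33),[22,32),[21,31),[20,30),[19,29),[18,28); WM=−∞
i=3 t=38 v=9: → [38,48),[37,47),[36,46),[35,45),[34,44),[33,43),[32,42),[31,41),[30,40),[29,39); WM=38; [0,10) fires=1 [1,11) fires=1 [2,12) fires=1 [3,13) fires=1 [6,16) fires=1 [7,17) fires=1 [8,18) fires=1 [9,19) fires=1 [10,20) fires=1 [11,21) fires=1 [12,22) fires=1 [13,23) fires=1 [14,24) fires=1 [15,25) fires=1 [18,28) fires=1 [19,29) fires=1 [20,30) fires=1 [21,31) fires=1 [22,32) fires=1 [23,33) fires=1 [24,34) fires=1 [25,35) fires=1 [26,36) fires=1 [27,37) fires=1
i=4 t=4 v=5: DROP (t<38-2); WM=38
i=5 t=46 v=2: → [46,56),[45,55),[44,54),[43,53),[42,52),[41,51),[40,50),[39,49),[38,48),[37,47); WM=38
i=6 t=52 v=7: → [52,62),[51,61),[50,60),[49,59),[48,58),[47,57),[46,56),[45,55),[44,54),[43,53); WM=38
i=7 t=44 v=3: → [44,54),[43,53),[42,52),[41,51),[40,50),[39,49),[38,48),[37,47),[36,46),[35,45); WM=52; [29,39) fires=1 [30,40) fires=1 [31,41) fires=1 [32,42) fires=1 [33,43) fires=1 [34,44) fires=1 [35,45) fires=2 [36,46) fires=2 [37,47) fires=3 [38,48) fires=3 [39,49) fires=2 [40,50) fires=2 [41,51) fires=2 [42,52) fires=2

3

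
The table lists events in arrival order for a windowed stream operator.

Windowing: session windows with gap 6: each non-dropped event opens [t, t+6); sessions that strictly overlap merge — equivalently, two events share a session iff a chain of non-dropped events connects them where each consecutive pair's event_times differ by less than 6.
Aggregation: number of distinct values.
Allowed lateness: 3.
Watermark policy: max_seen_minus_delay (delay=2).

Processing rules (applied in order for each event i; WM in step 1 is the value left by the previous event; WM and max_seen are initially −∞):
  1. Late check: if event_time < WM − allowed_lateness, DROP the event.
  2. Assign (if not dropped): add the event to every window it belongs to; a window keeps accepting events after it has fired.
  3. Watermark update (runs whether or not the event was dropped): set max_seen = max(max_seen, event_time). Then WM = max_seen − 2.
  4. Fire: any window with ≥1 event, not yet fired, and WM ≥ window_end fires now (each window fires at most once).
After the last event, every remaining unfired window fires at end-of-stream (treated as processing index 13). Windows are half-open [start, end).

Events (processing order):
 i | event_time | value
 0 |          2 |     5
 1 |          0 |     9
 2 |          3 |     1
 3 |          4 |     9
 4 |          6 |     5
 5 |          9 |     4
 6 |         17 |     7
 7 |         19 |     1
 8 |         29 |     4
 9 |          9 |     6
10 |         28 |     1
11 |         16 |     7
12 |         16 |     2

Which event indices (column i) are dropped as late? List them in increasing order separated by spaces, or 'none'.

9 11 12

i=0 t=2 v=5: → [2,8); WM=0
i=1 t=0 v=9: → [0,8); WM=0
i=2 t=3 v=1: → [0,9); WM=1
i=3 t=4 v=9: → [0,10); WM=2
i=4 t=6 v=5: → [0,12); WM=4
i=5 t=9 v=4: → [0,15); WM=7
i=6 t=17 v=7: → [17,23); WM=15
i=7 t=19 v=1: → [17,25); WM=17
i=8 t=29 v=4: → [29,35); WM=27
i=9 t=9 v=6: DROP (t<27-3); WM=27
i=10 t=28 v=1: → [28,35); WM=27
i=11 t=16 v=7: DROP (t<27-3); WM=27
i=12 t=16 v=2: DROP (t<27-3); WM=27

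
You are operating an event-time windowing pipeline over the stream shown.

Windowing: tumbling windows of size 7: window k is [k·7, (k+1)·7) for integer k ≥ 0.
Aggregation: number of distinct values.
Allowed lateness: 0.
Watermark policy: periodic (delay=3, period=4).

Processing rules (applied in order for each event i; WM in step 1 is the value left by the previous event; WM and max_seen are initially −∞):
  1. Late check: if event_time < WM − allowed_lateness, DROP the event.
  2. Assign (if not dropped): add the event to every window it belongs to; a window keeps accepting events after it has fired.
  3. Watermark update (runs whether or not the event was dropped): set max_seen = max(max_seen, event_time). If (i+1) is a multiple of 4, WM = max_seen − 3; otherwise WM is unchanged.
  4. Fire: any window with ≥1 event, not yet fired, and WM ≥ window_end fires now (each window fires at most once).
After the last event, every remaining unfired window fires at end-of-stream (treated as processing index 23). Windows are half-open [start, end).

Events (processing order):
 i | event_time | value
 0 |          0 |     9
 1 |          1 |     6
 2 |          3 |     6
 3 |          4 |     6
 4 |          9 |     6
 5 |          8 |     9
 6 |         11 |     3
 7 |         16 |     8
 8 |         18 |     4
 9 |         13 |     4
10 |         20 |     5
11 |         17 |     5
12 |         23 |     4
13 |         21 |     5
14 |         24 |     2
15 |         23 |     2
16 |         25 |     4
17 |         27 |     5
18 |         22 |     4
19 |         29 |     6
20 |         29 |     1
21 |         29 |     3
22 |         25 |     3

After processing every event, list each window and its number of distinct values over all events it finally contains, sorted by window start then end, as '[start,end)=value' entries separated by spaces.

i=0 t=0 v=9: → [0,7); WM=−∞
i=1 t=1 v=6: → [0,7); WM=−∞
i=2 t=3 v=6: → [0,7); WM=−∞
i=3 t=4 v=6: → [0,7); WM=1
i=4 t=9 v=6: → [7,14); WM=1
i=5 t=8 v=9: → [7,14); WM=1
i=6 t=11 v=3: → [7,14); WM=1
i=7 t=16 v=8: → [14,21); WM=13; [0,7) fires=2
i=8 t=18 v=4: → [14,21); WM=13
i=9 t=13 v=4: → [7,14); WM=13
i=10 t=20 v=5: → [14,21); WM=13
i=11 t=17 v=5: → [14,21); WM=17; [7,14) fires=4
i=12 t=23 v=4: → [21,28); WM=17
i=13 t=21 v=5: → [21,28); WM=17
i=14 t=24 v=2: → [21,28); WM=17
i=15 t=23 v=2: → [21,28); WM=21; [14,21) fires=3
i=16 t=25 v=4: → [21,28); WM=21
i=17 t=27 v=5: → [21,28); WM=21
i=18 t=22 v=4: → [21,28); WM=21
i=19 t=29 v=6: → [28,35); WM=26
i=20 t=29 v=1: → [28,35); WM=26
i=21 t=29 v=3: → [28,35); WM=26
i=22 t=25 v=3: DROP (t<26-0); WM=26

[0,7)=2 [7,14)=4 [14,21)=3 [21,28)=3 [28,35)=3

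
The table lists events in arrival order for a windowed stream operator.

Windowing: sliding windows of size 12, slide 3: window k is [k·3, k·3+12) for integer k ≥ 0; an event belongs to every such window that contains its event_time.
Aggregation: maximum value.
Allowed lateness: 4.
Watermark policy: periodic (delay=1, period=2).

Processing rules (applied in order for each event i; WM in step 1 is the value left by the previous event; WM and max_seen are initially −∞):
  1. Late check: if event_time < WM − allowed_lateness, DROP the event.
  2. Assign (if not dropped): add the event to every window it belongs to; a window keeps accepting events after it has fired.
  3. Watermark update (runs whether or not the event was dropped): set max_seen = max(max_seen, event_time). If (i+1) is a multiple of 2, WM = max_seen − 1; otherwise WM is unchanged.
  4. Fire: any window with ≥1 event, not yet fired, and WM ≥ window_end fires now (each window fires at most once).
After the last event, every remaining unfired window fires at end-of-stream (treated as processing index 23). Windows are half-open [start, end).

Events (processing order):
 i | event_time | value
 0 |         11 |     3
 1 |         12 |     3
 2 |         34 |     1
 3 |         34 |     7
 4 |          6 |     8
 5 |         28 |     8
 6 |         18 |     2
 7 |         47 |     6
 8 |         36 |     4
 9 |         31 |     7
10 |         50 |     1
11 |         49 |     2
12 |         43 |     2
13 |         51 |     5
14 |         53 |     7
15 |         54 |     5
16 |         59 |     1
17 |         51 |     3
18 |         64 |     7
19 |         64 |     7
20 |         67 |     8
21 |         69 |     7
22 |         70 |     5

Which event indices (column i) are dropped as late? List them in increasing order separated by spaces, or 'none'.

4 5 6 8 9 12

i=0 t=11 v=3: → [9,21),[6,18),[3,15),[0,12); WM=−∞
i=1 t=12 v=3: → [12,24),[9,21),[6,18),[3,15); WM=11
i=2 t=34 v=1: → [33,45),[30,42),[27,39),[24,36); WM=11
i=3 t=34 v=7: → [33,45),[30,42),[27,39),[24,36); WM=33; [0,12) fires=3 [3,15) fires=3 [6,18) fires=3 [9,21) fires=3 [12,24) fires=3
i=4 t=6 v=8: DROP (t<33-4); WM=33
i=5 t=28 v=8: DROP (t<33-4); WM=33
i=6 t=18 v=2: DROP (t<33-4); WM=33
i=7 t=47 v=6: → [45,57),[42,54),[39,51),[36,48); WM=46; [24,36) fires=7 [27,39) fires=7 [30,42) fires=7 [33,45) fires=7
i=8 t=36 v=4: DROP (t<46-4); WM=46
i=9 t=31 v=7: DROP (t<46-4); WM=46
i=10 t=50 v=1: → [48,60),[45,57),[42,54),[39,51); WM=46
i=11 t=49 v=2: → [48,60),[45,57),[42,54),[39,51); WM=49; [36,48) fires=6
i=12 t=43 v=2: DROP (t<49-4); WM=49
i=13 t=51 v=5: → [51,63),[48,60),[45,57),[42,54); WM=50
i=14 t=53 v=7: → [51,63),[48,60),[45,57),[42,54); WM=50
i=15 t=54 v=5: → [54,66),[51,63),[48,60),[45,57); WM=53; [39,51) fires=6
i=16 t=59 v=1: → [57,69),[54,66),[51,63),[48,60); WM=53
i=17 t=51 v=3: → [51,63),[48,60),[45,57),[42,54); WM=58; [42,54) fires=7 [45,57) fires=7
i=18 t=64 v=7: → [63,75),[60,72),[57,69),[54,66); WM=58
i=19 t=64 v=7: → [63,75),[60,72),[57,69),[54,66); WM=63; [48,60) fires=7 [51,63) fires=7
i=20 t=67 v=8: → [66,78),[63,75),[60,72),[57,69); WM=63
i=21 t=69 v=7: → [69,81),[66,78),[63,75),[60,72); WM=68; [54,66) fires=7
i=22 t=70 v=5: → [69,81),[66,78),[63,75),[60,72); WM=68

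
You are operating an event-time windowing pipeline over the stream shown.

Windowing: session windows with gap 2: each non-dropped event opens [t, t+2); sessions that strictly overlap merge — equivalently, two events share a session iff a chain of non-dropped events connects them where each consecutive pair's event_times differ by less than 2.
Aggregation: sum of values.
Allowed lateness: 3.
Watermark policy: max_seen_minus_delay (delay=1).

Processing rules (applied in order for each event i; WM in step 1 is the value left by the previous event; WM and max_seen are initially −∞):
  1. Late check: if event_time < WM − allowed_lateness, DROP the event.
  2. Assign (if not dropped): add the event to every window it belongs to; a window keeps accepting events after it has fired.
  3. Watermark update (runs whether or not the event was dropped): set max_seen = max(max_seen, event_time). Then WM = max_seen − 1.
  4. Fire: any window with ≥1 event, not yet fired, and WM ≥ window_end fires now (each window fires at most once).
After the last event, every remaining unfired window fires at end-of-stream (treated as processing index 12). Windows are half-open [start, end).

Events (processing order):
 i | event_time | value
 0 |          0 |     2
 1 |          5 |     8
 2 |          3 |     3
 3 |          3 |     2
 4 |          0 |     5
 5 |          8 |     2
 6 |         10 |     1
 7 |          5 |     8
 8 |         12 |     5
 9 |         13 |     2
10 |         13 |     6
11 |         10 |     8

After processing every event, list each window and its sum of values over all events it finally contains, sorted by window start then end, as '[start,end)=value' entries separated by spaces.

i=0 t=0 v=2: → [0,2); WM=-1
i=1 t=5 v=8: → [5,7); WM=4
i=2 t=3 v=3: → [3,5); WM=4
i=3 t=3 v=2: → [3,5); WM=4
i=4 t=0 v=5: DROP (t<4-3); WM=4
i=5 t=8 v=2: → [8,10); WM=7
i=6 t=10 v=1: → [10,12); WM=9
i=7 t=5 v=8: DROP (t<9-3); WM=9
i=8 t=12 v=5: → [12,14); WM=11
i=9 t=13 v=2: → [12,15); WM=12
i=10 t=13 v=6: → [12,15); WM=12
i=11 t=10 v=8: → [10,12); WM=12

[0,2)=2 [3,5)=5 [5,7)=8 [8,10)=2 [10,12)=9 [12,15)=13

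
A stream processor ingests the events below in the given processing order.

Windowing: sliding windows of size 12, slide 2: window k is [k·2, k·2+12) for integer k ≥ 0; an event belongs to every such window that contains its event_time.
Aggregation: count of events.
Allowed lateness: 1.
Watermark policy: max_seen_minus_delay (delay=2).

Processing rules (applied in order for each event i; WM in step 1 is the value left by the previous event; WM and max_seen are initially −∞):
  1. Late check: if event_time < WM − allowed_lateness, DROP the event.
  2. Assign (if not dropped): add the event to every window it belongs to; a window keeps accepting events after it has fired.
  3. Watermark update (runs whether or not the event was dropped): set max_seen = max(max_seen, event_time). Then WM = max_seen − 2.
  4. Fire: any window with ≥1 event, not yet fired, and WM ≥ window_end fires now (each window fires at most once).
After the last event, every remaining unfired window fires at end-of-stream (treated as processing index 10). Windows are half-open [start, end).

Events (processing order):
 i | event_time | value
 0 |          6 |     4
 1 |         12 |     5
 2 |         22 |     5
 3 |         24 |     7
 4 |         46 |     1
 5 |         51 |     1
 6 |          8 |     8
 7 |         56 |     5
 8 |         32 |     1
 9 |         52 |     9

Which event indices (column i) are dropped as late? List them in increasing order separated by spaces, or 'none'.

6 8 9

i=0 t=6 v=4: → [6,18),[4,16),[2,14),[0,12); WM=4
i=1 t=12 v=5: → [12,24),[10,22),[8,20),[6,18),[4,16),[2,14); WM=10
i=2 t=22 v=5: → [22,34),[20,32),[18,30),[16,28),[14,26),[12,24); WM=20; [0,12) fires=1 [2,14) fires=2 [4,16) fires=2 [6,18) fires=2 [8,20) fires=1
i=3 t=24 v=7: → [24,36),[22,34),[20,32),[18,30),[16,28),[14,26); WM=22; [10,22) fires=1
i=4 t=46 v=1: → [46,58),[44,56),[42,54),[40,52),[38,50),[36,48); WM=44; [12,24) fires=2 [14,26) fires=2 [16,28) fires=2 [18,30) fires=2 [20,32) fires=2 [22,34) fires=2 [24,36) fires=1
i=5 t=51 v=1: → [50,62),[48,60),[46,58),[44,56),[42,54),[40,52); WM=49; [36,48) fires=1
i=6 t=8 v=8: DROP (t<49-1); WM=49
i=7 t=56 v=5: → [56,68),[54,66),[52,64),[50,62),[48,60),[46,58); WM=54; [38,50) fires=1 [40,52) fires=2 [42,54) fires=2
i=8 t=32 v=1: DROP (t<54-1); WM=54
i=9 t=52 v=9: DROP (t<54-1); WM=54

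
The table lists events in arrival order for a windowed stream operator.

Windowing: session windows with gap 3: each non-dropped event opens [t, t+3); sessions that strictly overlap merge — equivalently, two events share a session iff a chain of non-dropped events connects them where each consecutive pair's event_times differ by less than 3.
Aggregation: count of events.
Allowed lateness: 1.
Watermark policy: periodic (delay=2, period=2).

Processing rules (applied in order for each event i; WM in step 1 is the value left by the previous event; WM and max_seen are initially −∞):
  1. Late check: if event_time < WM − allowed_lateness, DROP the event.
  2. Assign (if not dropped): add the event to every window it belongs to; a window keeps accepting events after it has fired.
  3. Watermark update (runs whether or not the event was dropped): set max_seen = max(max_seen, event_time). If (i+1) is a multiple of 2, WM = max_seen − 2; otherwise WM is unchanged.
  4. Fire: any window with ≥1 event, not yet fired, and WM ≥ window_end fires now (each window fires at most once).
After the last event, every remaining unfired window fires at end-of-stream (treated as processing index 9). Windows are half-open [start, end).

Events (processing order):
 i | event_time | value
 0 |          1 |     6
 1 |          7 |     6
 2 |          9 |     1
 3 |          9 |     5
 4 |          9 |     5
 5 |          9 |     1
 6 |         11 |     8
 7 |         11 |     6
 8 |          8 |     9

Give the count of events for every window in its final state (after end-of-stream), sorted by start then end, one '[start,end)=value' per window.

i=0 t=1 v=6: → [1,4); WM=−∞
i=1 t=7 v=6: → [7,10); WM=5
i=2 t=9 v=1: → [7,12); WM=5
i=3 t=9 v=5: → [7,12); WM=7
i=4 t=9 v=5: → [7,12); WM=7
i=5 t=9 v=1: → [7,12); WM=7
i=6 t=11 v=8: → [7,14); WM=7
i=7 t=11 v=6: → [7,14); WM=9
i=8 t=8 v=9: → [7,14); WM=9

[1,4)=1 [7,14)=8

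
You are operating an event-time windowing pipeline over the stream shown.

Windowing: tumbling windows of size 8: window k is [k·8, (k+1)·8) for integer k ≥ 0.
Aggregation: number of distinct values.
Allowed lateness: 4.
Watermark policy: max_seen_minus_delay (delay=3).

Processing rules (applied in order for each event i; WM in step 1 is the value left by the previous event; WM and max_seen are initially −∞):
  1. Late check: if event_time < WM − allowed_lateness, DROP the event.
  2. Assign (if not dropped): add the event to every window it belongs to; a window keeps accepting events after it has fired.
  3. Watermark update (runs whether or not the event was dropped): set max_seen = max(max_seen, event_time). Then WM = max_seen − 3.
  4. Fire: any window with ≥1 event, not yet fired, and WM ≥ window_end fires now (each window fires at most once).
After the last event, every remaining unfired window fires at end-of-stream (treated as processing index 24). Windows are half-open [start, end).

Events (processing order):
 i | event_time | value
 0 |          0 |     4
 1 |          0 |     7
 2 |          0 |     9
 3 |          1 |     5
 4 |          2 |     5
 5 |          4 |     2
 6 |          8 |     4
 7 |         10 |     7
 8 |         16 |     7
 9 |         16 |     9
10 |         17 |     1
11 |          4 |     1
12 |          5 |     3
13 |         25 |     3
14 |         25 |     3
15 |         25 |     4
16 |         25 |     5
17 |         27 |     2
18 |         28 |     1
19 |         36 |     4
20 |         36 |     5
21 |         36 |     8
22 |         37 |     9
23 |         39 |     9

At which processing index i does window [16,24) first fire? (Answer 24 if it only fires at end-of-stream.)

17

i=0 t=0 v=4: → [0,8); WM=-3
i=1 t=0 v=7: → [0,8); WM=-3
i=2 t=0 v=9: → [0,8); WM=-3
i=3 t=1 v=5: → [0,8); WM=-2
i=4 t=2 v=5: → [0,8); WM=-1
i=5 t=4 v=2: → [0,8); WM=1
i=6 t=8 v=4: → [8,16); WM=5
i=7 t=10 v=7: → [8,16); WM=7
i=8 t=16 v=7: → [16,24); WM=13; [0,8) fires=5
i=9 t=16 v=9: → [16,24); WM=13
i=10 t=17 v=1: → [16,24); WM=14
i=11 t=4 v=1: DROP (t<14-4); WM=14
i=12 t=5 v=3: DROP (t<14-4); WM=14
i=13 t=25 v=3: → [24,32); WM=22; [8,16) fires=2
i=14 t=25 v=3: → [24,32); WM=22
i=15 t=25 v=4: → [24,32); WM=22
i=16 t=25 v=5: → [24,32); WM=22
i=17 t=27 v=2: → [24,32); WM=24; [16,24) fires=3
i=18 t=28 v=1: → [24,32); WM=25
i=19 t=36 v=4: → [32,40); WM=33; [24,32) fires=5
i=20 t=36 v=5: → [32,40); WM=33
i=21 t=36 v=8: → [32,40); WM=33
i=22 t=37 v=9: → [32,40); WM=34
i=23 t=39 v=9: → [32,40); WM=36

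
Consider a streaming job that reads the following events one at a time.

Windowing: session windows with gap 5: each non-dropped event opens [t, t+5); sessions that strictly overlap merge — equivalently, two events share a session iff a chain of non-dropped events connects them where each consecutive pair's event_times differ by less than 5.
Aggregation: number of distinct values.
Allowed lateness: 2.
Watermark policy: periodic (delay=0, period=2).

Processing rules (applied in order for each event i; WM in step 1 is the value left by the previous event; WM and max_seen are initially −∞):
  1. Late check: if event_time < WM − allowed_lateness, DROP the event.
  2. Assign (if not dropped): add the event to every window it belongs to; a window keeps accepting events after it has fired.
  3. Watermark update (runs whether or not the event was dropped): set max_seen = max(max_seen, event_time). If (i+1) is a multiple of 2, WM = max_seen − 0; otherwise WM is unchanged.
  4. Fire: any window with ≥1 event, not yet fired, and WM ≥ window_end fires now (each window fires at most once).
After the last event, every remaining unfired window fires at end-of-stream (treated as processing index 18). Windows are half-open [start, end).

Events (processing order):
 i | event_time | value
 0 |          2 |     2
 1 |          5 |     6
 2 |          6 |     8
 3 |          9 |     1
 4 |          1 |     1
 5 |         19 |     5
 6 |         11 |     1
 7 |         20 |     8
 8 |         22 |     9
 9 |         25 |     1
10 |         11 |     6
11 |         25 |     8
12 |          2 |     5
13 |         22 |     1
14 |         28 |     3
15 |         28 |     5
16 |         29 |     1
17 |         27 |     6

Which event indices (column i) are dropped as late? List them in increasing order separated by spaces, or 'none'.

i=0 t=2 v=2: → [2,7); WM=−∞
i=1 t=5 v=6: → [2,10); WM=5
i=2 t=6 v=8: → [2,11); WM=5
i=3 t=9 v=1: → [2,14); WM=9
i=4 t=1 v=1: DROP (t<9-2); WM=9
i=5 t=19 v=5: → [19,24); WM=19
i=6 t=11 v=1: DROP (t<19-2); WM=19
i=7 t=20 v=8: → [19,25); WM=20
i=8 t=22 v=9: → [19,27); WM=20
i=9 t=25 v=1: → [19,30); WM=25
i=10 t=11 v=6: DROP (t<25-2); WM=25
i=11 t=25 v=8: → [19,30); WM=25
i=12 t=2 v=5: DROP (t<25-2); WM=25
i=13 t=22 v=1: DROP (t<25-2); WM=25
i=14 t=28 v=3: → [19,33); WM=25
i=15 t=28 v=5: → [19,33); WM=28
i=16 t=29 v=1: → [19,34); WM=28
i=17 t=27 v=6: → [19,34); WM=29

4 6 10 12 13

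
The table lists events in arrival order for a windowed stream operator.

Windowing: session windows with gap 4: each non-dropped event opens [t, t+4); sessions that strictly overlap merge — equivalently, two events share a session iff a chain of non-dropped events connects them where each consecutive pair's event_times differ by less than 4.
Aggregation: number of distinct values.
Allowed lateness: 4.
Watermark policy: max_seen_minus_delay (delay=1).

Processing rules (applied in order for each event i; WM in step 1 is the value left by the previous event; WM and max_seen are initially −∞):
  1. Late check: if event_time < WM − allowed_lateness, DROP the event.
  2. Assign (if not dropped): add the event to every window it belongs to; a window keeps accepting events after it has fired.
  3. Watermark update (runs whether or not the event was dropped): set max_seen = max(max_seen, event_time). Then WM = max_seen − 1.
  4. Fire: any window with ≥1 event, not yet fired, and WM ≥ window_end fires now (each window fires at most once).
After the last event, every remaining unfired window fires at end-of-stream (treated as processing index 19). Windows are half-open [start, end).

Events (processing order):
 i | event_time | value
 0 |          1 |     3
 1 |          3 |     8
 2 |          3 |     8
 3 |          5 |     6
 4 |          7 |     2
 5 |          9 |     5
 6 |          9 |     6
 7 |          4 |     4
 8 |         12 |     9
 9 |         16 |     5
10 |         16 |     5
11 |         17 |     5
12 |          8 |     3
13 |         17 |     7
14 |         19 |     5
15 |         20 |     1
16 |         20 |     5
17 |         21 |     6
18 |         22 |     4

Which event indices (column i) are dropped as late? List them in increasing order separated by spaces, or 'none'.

12

i=0 t=1 v=3: → [1,5); WM=0
i=1 t=3 v=8: → [1,7); WM=2
i=2 t=3 v=8: → [1,7); WM=2
i=3 t=5 v=6: → [1,9); WM=4
i=4 t=7 v=2: → [1,11); WM=6
i=5 t=9 v=5: → [1,13); WM=8
i=6 t=9 v=6: → [1,13); WM=8
i=7 t=4 v=4: → [1,13); WM=8
i=8 t=12 v=9: → [1,16); WM=11
i=9 t=16 v=5: → [16,20); WM=15
i=10 t=16 v=5: → [16,20); WM=15
i=11 t=17 v=5: → [16,21); WM=16
i=12 t=8 v=3: DROP (t<16-4); WM=16
i=13 t=17 v=7: → [16,21); WM=16
i=14 t=19 v=5: → [16,23); WM=18
i=15 t=20 v=1: → [16,24); WM=19
i=16 t=20 v=5: → [16,24); WM=19
i=17 t=21 v=6: → [16,25); WM=20
i=18 t=22 v=4: → [16,26); WM=21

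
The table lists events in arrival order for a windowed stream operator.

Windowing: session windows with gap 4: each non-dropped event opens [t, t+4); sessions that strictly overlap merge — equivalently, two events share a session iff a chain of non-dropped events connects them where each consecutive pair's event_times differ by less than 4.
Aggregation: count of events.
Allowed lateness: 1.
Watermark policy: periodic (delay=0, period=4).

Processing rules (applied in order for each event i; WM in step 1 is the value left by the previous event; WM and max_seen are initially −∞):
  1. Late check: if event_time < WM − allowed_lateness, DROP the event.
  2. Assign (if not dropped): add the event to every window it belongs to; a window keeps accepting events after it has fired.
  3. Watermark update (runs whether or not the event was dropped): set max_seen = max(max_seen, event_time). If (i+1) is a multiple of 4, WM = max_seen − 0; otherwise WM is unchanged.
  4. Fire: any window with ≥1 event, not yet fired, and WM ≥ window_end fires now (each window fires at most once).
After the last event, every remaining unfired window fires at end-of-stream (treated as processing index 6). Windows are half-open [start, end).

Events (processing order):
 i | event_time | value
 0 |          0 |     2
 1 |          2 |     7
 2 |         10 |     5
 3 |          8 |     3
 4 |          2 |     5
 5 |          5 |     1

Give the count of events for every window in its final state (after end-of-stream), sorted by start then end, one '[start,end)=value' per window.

i=0 t=0 v=2: → [0,4); WM=−∞
i=1 t=2 v=7: → [0,6); WM=−∞
i=2 t=10 v=5: → [10,14); WM=−∞
i=3 t=8 v=3: → [8,14); WM=10
i=4 t=2 v=5: DROP (t<10-1); WM=10
i=5 t=5 v=1: DROP (t<10-1); WM=10

[0,6)=2 [8,14)=2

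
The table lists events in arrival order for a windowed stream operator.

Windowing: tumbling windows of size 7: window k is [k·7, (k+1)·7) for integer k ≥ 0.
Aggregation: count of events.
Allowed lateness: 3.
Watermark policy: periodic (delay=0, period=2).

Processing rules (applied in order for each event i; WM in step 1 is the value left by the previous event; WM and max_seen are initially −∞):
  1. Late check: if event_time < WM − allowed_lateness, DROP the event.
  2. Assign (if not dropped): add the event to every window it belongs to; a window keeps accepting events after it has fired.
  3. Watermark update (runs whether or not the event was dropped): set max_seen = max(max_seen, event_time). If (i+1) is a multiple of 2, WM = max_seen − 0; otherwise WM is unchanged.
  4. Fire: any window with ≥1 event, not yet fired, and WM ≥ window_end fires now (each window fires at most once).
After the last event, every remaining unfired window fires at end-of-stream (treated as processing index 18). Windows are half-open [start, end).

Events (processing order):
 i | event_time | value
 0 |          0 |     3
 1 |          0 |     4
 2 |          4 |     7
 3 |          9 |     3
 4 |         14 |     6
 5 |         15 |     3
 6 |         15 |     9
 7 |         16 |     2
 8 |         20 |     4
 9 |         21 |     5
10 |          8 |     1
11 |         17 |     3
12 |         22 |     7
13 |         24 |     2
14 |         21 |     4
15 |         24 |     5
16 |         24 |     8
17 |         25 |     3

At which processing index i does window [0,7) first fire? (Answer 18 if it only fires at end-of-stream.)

3

i=0 t=0 v=3: → [0,7); WM=−∞
i=1 t=0 v=4: → [0,7); WM=0
i=2 t=4 v=7: → [0,7); WM=0
i=3 t=9 v=3: → [7,14); WM=9; [0,7) fires=3
i=4 t=14 v=6: → [14,21); WM=9
i=5 t=15 v=3: → [14,21); WM=15; [7,14) fires=1
i=6 t=15 v=9: → [14,21); WM=15
i=7 t=16 v=2: → [14,21); WM=16
i=8 t=20 v=4: → [14,21); WM=16
i=9 t=21 v=5: → [21,28); WM=21; [14,21) fires=5
i=10 t=8 v=1: DROP (t<21-3); WM=21
i=11 t=17 v=3: DROP (t<21-3); WM=21
i=12 t=22 v=7: → [21,28); WM=21
i=13 t=24 v=2: → [21,28); WM=24
i=14 t=21 v=4: → [21,28); WM=24
i=15 t=24 v=5: → [21,28); WM=24
i=16 t=24 v=8: → [21,28); WM=24
i=17 t=25 v=3: → [21,28); WM=25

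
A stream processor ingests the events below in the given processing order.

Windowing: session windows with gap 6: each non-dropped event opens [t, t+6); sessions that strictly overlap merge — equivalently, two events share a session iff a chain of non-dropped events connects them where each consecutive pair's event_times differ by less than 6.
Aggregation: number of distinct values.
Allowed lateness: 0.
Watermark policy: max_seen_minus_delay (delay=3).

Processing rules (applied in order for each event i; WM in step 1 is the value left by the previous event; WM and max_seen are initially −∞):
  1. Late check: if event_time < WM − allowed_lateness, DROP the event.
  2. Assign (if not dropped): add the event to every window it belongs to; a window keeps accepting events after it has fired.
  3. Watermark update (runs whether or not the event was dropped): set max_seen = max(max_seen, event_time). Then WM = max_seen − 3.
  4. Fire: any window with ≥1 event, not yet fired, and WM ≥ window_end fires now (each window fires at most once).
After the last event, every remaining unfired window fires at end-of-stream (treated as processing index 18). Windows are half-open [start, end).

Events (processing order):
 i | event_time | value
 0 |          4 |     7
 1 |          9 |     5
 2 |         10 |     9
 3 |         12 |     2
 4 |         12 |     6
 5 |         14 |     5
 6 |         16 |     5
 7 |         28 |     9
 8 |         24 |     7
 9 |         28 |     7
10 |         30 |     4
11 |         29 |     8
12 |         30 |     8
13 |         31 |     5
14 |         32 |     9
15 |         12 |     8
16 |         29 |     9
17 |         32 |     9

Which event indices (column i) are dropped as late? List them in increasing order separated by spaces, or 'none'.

8 15

i=0 t=4 v=7: → [4,10); WM=1
i=1 t=9 v=5: → [4,15); WM=6
i=2 t=10 v=9: → [4,16); WM=7
i=3 t=12 v=2: → [4,18); WM=9
i=4 t=12 v=6: → [4,18); WM=9
i=5 t=14 v=5: → [4,20); WM=11
i=6 t=16 v=5: → [4,22); WM=13
i=7 t=28 v=9: → [28,34); WM=25
i=8 t=24 v=7: DROP (t<25-0); WM=25
i=9 t=28 v=7: → [28,34); WM=25
i=10 t=30 v=4: → [28,36); WM=27
i=11 t=29 v=8: → [28,36); WM=27
i=12 t=30 v=8: → [28,36); WM=27
i=13 t=31 v=5: → [28,37); WM=28
i=14 t=32 v=9: → [28,38); WM=29
i=15 t=12 v=8: DROP (t<29-0); WM=29
i=16 t=29 v=9: → [28,38); WM=29
i=17 t=32 v=9: → [28,38); WM=29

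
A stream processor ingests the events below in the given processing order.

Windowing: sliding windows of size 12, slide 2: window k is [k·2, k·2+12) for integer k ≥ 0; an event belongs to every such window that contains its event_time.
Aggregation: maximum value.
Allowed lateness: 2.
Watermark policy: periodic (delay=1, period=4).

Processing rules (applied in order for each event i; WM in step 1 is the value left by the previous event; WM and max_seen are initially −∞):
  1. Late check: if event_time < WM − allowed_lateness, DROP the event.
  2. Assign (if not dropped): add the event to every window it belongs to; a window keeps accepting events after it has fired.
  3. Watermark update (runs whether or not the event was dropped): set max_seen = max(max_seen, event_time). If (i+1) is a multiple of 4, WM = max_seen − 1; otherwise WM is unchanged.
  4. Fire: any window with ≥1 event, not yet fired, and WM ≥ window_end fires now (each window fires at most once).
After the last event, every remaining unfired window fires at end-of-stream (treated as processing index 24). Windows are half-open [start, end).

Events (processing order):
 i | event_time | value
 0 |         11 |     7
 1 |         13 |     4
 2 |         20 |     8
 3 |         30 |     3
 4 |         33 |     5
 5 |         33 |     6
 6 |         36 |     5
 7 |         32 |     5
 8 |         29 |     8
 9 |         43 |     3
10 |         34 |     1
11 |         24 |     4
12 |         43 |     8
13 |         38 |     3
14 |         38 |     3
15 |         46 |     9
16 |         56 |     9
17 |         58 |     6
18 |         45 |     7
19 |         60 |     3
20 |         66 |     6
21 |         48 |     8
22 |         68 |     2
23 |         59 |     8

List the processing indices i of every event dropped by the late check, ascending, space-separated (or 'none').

i=0 t=11 v=7: → [10,22),[8,20),[6,18),[4,16),[2,14),[0,12); WM=−∞
i=1 t=13 v=4: → [12,24),[10,22),[8,20),[6,18),[4,16),[2,14); WM=−∞
i=2 t=20 v=8: → [20,32),[18,30),[16,28),[14,26),[12,24),[10,22); WM=−∞
i=3 t=30 v=3: → [30,42),[28,40),[26,38),[24,36),[22,34),[20,32); WM=29; [0,12) fires=7 [2,14) fires=7 [4,16) fires=7 [6,18) fires=7 [8,20) fires=7 [10,22) fires=8 [12,24) fires=8 [14,26) fires=8 [16,28) fires=8
i=4 t=33 v=5: → [32,44),[30,42),[28,40),[26,38),[24,36),[22,34); WM=29
i=5 t=33 v=6: → [32,44),[30,42),[28,40),[26,38),[24,36),[22,34); WM=29
i=6 t=36 v=5: → [36,48),[34,46),[32,44),[30,42),[28,40),[26,38); WM=29
i=7 t=32 v=5: → [32,44),[30,42),[28,40),[26,38),[24,36),[22,34); WM=35; [18,30) fires=8 [20,32) fires=8 [22,34) fires=6
i=8 t=29 v=8: DROP (t<35-2); WM=35
i=9 t=43 v=3: → [42,54),[40,52),[38,50),[36,48),[34,46),[32,44); WM=35
i=10 t=34 v=1: → [34,46),[32,44),[30,42),[28,40),[26,38),[24,36); WM=35
i=11 t=24 v=4: DROP (t<35-2); WM=42; [24,36) fires=6 [26,38) fires=6 [28,40) fires=6 [30,42) fires=6
i=12 t=43 v=8: → [42,54),[40,52),[38,50),[36,48),[34,46),[32,44); WM=42
i=13 t=38 v=3: DROP (t<42-2); WM=42
i=14 t=38 v=3: DROP (t<42-2); WM=42
i=15 t=46 v=9: → [46,58),[44,56),[42,54),[40,52),[38,50),[36,48); WM=45; [32,44) fires=8
i=16 t=56 v=9: → [56,68),[54,66),[52,64),[50,62),[48,60),[46,58); WM=45
i=17 t=58 v=6: → [58,70),[56,68),[54,66),[52,64),[50,62),[48,60); WM=45
i=18 t=45 v=7: → [44,56),[42,54),[40,52),[38,50),[36,48),[34,46); WM=45
i=19 t=60 v=3: → [60,72),[58,70),[56,68),[54,66),[52,64),[50,62); WM=59; [34,46) fires=8 [36,48) fires=9 [38,50) fires=9 [40,52) fires=9 [42,54) fires=9 [44,56) fires=9 [46,58) fires=9
i=20 t=66 v=6: → [66,78),[64,76),[62,74),[60,72),[58,70),[56,68); WM=59
i=21 t=48 v=8: DROP (t<59-2); WM=59
i=22 t=68 v=2: → [68,80),[66,78),[64,76),[62,74),[60,72),[58,70); WM=59
i=23 t=59 v=8: → [58,70),[56,68),[54,66),[52,64),[50,62),[48,60); WM=67; [48,60) fires=9 [50,62) fires=9 [52,64) fires=9 [54,66) fires=9

8 11 13 14 21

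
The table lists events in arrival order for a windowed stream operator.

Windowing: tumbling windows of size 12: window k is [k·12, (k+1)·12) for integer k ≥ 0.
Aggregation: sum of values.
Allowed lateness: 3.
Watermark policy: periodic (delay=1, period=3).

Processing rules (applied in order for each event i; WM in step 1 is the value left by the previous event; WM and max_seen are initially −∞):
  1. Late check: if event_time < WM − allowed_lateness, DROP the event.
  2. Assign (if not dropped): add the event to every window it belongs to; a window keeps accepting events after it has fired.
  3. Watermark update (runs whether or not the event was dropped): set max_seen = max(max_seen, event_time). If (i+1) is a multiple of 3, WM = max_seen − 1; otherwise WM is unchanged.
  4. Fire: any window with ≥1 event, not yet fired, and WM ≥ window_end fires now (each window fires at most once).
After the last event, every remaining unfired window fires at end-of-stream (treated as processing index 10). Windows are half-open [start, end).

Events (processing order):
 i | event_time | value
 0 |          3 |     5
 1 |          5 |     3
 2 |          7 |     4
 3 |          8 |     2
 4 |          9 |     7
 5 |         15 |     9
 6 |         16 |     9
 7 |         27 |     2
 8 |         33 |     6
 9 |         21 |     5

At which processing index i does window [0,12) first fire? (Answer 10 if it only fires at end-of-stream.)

5

i=0 t=3 v=5: → [0,12); WM=−∞
i=1 t=5 v=3: → [0,12); WM=−∞
i=2 t=7 v=4: → [0,12); WM=6
i=3 t=8 v=2: → [0,12); WM=6
i=4 t=9 v=7: → [0,12); WM=6
i=5 t=15 v=9: → [12,24); WM=14; [0,12) fires=21
i=6 t=16 v=9: → [12,24); WM=14
i=7 t=27 v=2: → [24,36); WM=14
i=8 t=33 v=6: → [24,36); WM=32; [12,24) fires=18
i=9 t=21 v=5: DROP (t<32-3); WM=32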